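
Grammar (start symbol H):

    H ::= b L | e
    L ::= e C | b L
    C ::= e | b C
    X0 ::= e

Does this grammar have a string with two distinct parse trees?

Unambiguous

Only H, L, C are reachable from H; ignoring the rest: The reachable rules are right-linear with at most one rule per (nonterminal, next-terminal) pair. Each input token forces the next rule, so parsing is deterministic.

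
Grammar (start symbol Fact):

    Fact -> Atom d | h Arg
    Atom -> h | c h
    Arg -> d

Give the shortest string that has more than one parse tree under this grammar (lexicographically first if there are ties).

length 2: h d has 2 parse trees

Two derivations of h d:
  Fact ⇒ Atom d ⇒ h d
  Fact ⇒ h Arg ⇒ h d

h d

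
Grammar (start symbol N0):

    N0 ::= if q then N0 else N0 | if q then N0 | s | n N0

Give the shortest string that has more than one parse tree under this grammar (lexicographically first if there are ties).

length 1: no string has ≥2 trees
length 2: no string has ≥2 trees
length 3: no string has ≥2 trees
length 4: no string has ≥2 trees
length 5: no string has ≥2 trees
length 6: no string has ≥2 trees
length 7: no string has ≥2 trees
length 8: no string has ≥2 trees
length 9: if q then if q then s else s has 2 parse trees

Two derivations of if q then if q then s else s:
  N0 ⇒ if q then N0 else N0 ⇒ if q then if q then N0 else N0 ⇒ if q then if q then s else N0 ⇒ if q then if q then s else s
  N0 ⇒ if q then N0 ⇒ if q then if q then N0 else N0 ⇒ if q then if q then s else N0 ⇒ if q then if q then s else s

if q then if q then s else s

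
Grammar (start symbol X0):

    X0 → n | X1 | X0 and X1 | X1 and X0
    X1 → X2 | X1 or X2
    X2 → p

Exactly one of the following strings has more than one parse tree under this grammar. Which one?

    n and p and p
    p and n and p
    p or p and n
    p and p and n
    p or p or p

p and n and p

n and p and p: 1 tree
p and n and p: 2 trees
p or p and n: 1 tree
p and p and n: 1 tree
p or p or p: 1 tree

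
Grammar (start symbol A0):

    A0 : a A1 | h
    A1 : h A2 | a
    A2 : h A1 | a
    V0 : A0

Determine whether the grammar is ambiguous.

Only A0, A1, A2 are reachable from A0; ignoring the rest: Restricted to the reachable nonterminals, every rule has the form A → t or A → t B, and no two rules for the same A share a first terminal. The grammar encodes a DFA — one run per string.

Unambiguous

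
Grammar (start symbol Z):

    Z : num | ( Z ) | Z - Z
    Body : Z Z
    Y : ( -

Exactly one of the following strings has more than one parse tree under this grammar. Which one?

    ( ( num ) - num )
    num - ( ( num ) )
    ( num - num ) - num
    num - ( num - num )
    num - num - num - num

num - num - num - num

( ( num ) - num ): 1 tree
num - ( ( num ) ): 1 tree
( num - num ) - num: 1 tree
num - ( num - num ): 1 tree
num - num - num - num: 5 trees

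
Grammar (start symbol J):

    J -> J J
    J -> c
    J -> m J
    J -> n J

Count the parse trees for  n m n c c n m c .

Parse trees for n m n c c n m c (showing first 6 of 14):
  [J [J n [J m [J n [J c]]]] [J [J c] [J n [J m [J c]]]]]
  [J [J [J n [J m [J n [J c]]]] [J c]] [J n [J m [J c]]]]
  [J [J n [J [J m [J n [J c]]] [J c]]] [J n [J m [J c]]]]
  [J [J n [J m [J [J n [J c]] [J c]]]] [J n [J m [J c]]]]
  [J [J n [J m [J n [J [J c] [J c]]]]] [J n [J m [J c]]]]
  [J n [J [J m [J n [J c]]] [J [J c] [J n [J m [J c]]]]]]

14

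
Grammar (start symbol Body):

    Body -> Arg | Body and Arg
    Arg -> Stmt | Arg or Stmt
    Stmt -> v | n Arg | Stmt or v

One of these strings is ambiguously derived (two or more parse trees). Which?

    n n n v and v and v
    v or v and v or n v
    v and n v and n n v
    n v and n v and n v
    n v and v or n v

n n n v and v and v: 1 tree
v or v and v or n v: 2 trees
v and n v and n n v: 1 tree
n v and n v and n v: 1 tree
n v and v or n v: 1 tree

v or v and v or n v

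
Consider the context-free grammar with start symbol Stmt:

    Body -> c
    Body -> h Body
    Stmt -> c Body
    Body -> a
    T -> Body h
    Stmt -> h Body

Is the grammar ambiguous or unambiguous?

(T is unreachable from Stmt, so its rules don't affect L(Stmt).) Restricted to the reachable nonterminals, every rule has the form A → t or A → t B, and no two rules for the same A share a first terminal. The grammar encodes a DFA — one run per string.

Unambiguous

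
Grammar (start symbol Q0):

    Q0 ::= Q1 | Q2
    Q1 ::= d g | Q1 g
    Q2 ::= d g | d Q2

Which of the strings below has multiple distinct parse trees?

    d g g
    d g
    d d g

d g

d g g: 1 tree
d g: 2 trees
d d g: 1 tree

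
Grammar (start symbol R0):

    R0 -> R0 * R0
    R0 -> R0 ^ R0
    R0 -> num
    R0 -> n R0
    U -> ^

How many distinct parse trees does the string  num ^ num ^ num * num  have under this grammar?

Parse trees for num ^ num ^ num * num:
  [R0 [R0 [R0 num] ^ [R0 [R0 num] ^ [R0 num]]] * [R0 num]]
  [R0 [R0 [R0 [R0 num] ^ [R0 num]] ^ [R0 num]] * [R0 num]]
  [R0 [R0 num] ^ [R0 [R0 [R0 num] ^ [R0 num]] * [R0 num]]]
  [R0 [R0 num] ^ [R0 [R0 num] ^ [R0 [R0 num] * [R0 num]]]]
  [R0 [R0 [R0 num] ^ [R0 num]] ^ [R0 [R0 num] * [R0 num]]]

5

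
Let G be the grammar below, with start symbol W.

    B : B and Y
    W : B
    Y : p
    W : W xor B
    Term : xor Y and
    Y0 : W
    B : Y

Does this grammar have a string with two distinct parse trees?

(Y0, Term are unreachable from W, so their rules don't affect L(W).) The grammar is stratified — W handles 'xor' (left-recursive), B handles 'and', Y atoms. Each operator has a fixed associativity and precedence level, so every string has one parse.

Unambiguous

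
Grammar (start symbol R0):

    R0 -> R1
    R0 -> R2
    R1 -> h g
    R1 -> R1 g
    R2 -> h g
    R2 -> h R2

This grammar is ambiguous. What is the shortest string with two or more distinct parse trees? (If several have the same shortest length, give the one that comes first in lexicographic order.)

length 2: h g has 2 parse trees

Two derivations of h g:
  R0 ⇒ R1 ⇒ h g
  R0 ⇒ R2 ⇒ h g

h g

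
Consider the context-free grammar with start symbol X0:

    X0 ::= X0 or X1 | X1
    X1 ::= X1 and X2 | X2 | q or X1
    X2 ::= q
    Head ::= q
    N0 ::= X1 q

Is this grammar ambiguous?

Ambiguous

Witness: q or q

Derivation 1: X0 ⇒ X0 or X1 ⇒ X1 or X1 ⇒ X2 or X1 ⇒ q or X1 ⇒ q or X2 ⇒ q or q
Derivation 2: X0 ⇒ X1 ⇒ q or X1 ⇒ q or X2 ⇒ q or q

Two distinct leftmost derivations for the same string.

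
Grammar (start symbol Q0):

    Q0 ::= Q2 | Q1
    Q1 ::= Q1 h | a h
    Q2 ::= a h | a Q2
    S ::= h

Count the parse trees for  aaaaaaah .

1

Parse trees for aaaaaaah:
  [Q0 [Q2 a [Q2 a [Q2 a [Q2 a [Q2 a [Q2 a [Q2 a h]]]]]]]]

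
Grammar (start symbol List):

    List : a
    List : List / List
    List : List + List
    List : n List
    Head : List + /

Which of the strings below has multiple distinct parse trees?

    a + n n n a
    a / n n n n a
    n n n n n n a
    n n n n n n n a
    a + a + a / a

a + n n n a: 1 tree
a / n n n n a: 1 tree
n n n n n n a: 1 tree
n n n n n n n a: 1 tree
a + a + a / a: 5 trees

a + a + a / a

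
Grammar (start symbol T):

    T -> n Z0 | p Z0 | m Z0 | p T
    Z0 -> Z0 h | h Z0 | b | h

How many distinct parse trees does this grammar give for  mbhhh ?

1

Parse trees for mbhhh:
  [T m [Z0 [Z0 [Z0 [Z0 b] h] h] h]]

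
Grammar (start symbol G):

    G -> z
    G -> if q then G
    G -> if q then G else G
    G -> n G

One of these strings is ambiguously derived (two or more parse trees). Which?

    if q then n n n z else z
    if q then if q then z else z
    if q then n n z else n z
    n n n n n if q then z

if q then n n n z else z: 1 tree
if q then if q then z else z: 2 trees
if q then n n z else n z: 1 tree
n n n n n if q then z: 1 tree

if q then if q then z else z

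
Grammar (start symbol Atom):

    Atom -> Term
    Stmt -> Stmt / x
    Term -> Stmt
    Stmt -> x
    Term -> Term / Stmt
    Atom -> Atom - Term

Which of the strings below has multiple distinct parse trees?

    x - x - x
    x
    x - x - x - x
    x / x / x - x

x / x / x - x

x - x - x: 1 tree
x: 1 tree
x - x - x - x: 1 tree
x / x / x - x: 4 trees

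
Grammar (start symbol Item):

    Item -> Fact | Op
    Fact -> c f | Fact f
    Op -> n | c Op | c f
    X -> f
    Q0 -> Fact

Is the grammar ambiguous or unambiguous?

Witness: c f

Derivation 1: Item ⇒ Fact ⇒ c f
Derivation 2: Item ⇒ Op ⇒ c f

Two distinct leftmost derivations for the same string.

Ambiguous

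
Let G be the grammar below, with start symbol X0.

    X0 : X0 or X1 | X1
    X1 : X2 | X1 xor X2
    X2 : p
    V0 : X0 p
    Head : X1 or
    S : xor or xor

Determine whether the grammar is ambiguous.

Only X0, X1, X2 are reachable from X0; ignoring the rest: X0 → X0 or X1 | X1  ;  X1 → X1 xor X2 | X2  — a left-associative chain with X2 at the bottom. Each string factors uniquely by precedence.

Unambiguous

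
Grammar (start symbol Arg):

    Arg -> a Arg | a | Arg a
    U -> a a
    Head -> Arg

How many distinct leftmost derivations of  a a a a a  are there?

Parse trees for a a a a a (showing first 6 of 16):
  [Arg a [Arg a [Arg a [Arg a [Arg a]]]]]
  [Arg a [Arg a [Arg a [Arg [Arg a] a]]]]
  [Arg a [Arg a [Arg [Arg a [Arg a]] a]]]
  [Arg a [Arg a [Arg [Arg [Arg a] a] a]]]
  [Arg a [Arg [Arg a [Arg a [Arg a]]] a]]
  [Arg a [Arg [Arg a [Arg [Arg a] a]] a]]

16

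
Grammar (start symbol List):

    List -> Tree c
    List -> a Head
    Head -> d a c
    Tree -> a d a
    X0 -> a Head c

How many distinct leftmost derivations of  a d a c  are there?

2

Parse trees for a d a c:
  [List [Tree a d a] c]
  [List a [Head d a c]]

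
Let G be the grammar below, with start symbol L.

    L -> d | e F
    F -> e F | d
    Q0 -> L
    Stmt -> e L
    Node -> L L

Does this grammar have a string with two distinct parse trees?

(Q0, Stmt, Node are unreachable from L, so their rules don't affect L(L).) Each reachable nonterminal has at most one production per leading terminal, and all productions are right-linear; the derivation is determined token-by-token.

Unambiguous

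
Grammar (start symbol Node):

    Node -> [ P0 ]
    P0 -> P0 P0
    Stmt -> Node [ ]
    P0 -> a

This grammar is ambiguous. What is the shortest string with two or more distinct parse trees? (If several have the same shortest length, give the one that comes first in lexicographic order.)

[ a a a ]

length 3: no string has ≥2 trees
length 4: no string has ≥2 trees
length 5: [ a a a ] has 2 parse trees

Two derivations of [ a a a ]:
  Node ⇒ [ P0 ] ⇒ [ P0 P0 ] ⇒ [ P0 P0 P0 ] ⇒ [ a P0 P0 ] ⇒ [ a a P0 ] ⇒ [ a a a ]
  Node ⇒ [ P0 ] ⇒ [ P0 P0 ] ⇒ [ a P0 ] ⇒ [ a P0 P0 ] ⇒ [ a a P0 ] ⇒ [ a a a ]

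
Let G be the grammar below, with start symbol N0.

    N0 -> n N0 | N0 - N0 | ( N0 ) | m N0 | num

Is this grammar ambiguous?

Ambiguous

Witness: m num - num

Derivation 1: N0 ⇒ N0 - N0 ⇒ m N0 - N0 ⇒ m num - N0 ⇒ m num - num
Derivation 2: N0 ⇒ m N0 ⇒ m N0 - N0 ⇒ m num - N0 ⇒ m num - num

Two distinct leftmost derivations for the same string.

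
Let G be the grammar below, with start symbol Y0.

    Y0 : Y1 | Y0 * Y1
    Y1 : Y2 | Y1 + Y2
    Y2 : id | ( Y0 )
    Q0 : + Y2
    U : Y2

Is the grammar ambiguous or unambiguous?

Unambiguous

(Q0, U are unreachable from Y0, so their rules don't affect L(Y0).) Y0 → Y0 * Y1 | Y1  ;  Y1 → Y1 + Y2 | Y2  — a left-associative chain with Y2 at the bottom. Each string factors uniquely by precedence.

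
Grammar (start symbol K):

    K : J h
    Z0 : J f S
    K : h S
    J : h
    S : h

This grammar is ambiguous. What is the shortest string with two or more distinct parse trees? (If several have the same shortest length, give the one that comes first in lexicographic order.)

length 2: h h has 2 parse trees

Two derivations of h h:
  K ⇒ J h ⇒ h h
  K ⇒ h S ⇒ h h

h h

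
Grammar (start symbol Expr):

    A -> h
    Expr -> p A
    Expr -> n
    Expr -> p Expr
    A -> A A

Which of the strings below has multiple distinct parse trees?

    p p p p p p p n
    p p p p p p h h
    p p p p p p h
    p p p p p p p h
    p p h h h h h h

p p p p p p p n: 1 tree
p p p p p p h h: 1 tree
p p p p p p h: 1 tree
p p p p p p p h: 1 tree
p p h h h h h h: 42 trees

p p h h h h h h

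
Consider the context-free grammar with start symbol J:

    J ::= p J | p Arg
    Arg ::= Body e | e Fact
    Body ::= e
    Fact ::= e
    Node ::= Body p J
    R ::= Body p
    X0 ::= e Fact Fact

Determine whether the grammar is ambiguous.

Ambiguous

Witness: p e e

Derivation 1: J ⇒ p Arg ⇒ p Body e ⇒ p e e
Derivation 2: J ⇒ p Arg ⇒ p e Fact ⇒ p e e

Two distinct leftmost derivations for the same string.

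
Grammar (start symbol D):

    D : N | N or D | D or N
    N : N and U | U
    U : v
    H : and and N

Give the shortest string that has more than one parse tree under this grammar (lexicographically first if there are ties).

length 1: no string has ≥2 trees
length 3: v or v has 2 parse trees

Two derivations of v or v:
  D ⇒ N or D ⇒ U or D ⇒ v or D ⇒ v or N ⇒ v or U ⇒ v or v
  D ⇒ D or N ⇒ N or N ⇒ U or N ⇒ v or N ⇒ v or U ⇒ v or v

v or v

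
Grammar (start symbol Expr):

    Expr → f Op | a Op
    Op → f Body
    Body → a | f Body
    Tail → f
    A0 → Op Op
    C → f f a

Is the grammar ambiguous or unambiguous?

(Tail, A0, C are unreachable from Expr, so their rules don't affect L(Expr).) Restricted to the reachable nonterminals, every rule has the form A → t or A → t B, and no two rules for the same A share a first terminal. The grammar encodes a DFA — one run per string.

Unambiguous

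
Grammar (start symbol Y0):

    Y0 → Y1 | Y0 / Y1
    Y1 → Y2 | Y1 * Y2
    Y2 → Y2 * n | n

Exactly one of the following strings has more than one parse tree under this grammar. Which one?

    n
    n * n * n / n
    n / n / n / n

n * n * n / n

n: 1 tree
n * n * n / n: 4 trees
n / n / n / n: 1 tree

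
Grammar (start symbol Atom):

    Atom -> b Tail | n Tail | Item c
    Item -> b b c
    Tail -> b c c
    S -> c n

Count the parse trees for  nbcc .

1

Parse trees for nbcc:
  [Atom n [Tail b c c]]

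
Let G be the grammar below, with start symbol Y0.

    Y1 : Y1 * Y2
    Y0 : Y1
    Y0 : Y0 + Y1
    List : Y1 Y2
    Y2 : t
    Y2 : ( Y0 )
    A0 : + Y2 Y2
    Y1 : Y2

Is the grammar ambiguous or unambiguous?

(A0, List are unreachable from Y0, so their rules don't affect L(Y0).) Y0 → Y0 + Y1 | Y1  ;  Y1 → Y1 * Y2 | Y2  — a left-associative chain with Y2 at the bottom. Each string factors uniquely by precedence.

Unambiguous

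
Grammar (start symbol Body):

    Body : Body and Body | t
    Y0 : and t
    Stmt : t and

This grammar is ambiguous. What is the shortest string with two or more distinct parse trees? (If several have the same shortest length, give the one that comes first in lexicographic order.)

t and t and t

length 1: no string has ≥2 trees
length 3: no string has ≥2 trees
length 5: t and t and t has 2 parse trees

Two derivations of t and t and t:
  Body ⇒ Body and Body ⇒ Body and Body and Body ⇒ t and Body and Body ⇒ t and t and Body ⇒ t and t and t
  Body ⇒ Body and Body ⇒ t and Body ⇒ t and Body and Body ⇒ t and t and Body ⇒ t and t and t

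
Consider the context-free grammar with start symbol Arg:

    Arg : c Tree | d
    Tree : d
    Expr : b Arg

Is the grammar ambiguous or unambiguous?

Only Arg, Tree are reachable from Arg; ignoring the rest: Each reachable nonterminal has at most one production per leading terminal, and all productions are right-linear; the derivation is determined token-by-token.

Unambiguous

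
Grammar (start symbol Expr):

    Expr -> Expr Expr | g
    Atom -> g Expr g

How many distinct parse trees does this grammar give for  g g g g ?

5

Parse trees for g g g g:
  [Expr [Expr g] [Expr [Expr g] [Expr [Expr g] [Expr g]]]]
  [Expr [Expr g] [Expr [Expr [Expr g] [Expr g]] [Expr g]]]
  [Expr [Expr [Expr g] [Expr g]] [Expr [Expr g] [Expr g]]]
  [Expr [Expr [Expr g] [Expr [Expr g] [Expr g]]] [Expr g]]
  [Expr [Expr [Expr [Expr g] [Expr g]] [Expr g]] [Expr g]]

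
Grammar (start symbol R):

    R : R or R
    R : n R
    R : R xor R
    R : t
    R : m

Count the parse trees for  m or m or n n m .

Parse trees for m or m or n n m:
  [R [R m] or [R [R m] or [R n [R n [R m]]]]]
  [R [R [R m] or [R m]] or [R n [R n [R m]]]]

2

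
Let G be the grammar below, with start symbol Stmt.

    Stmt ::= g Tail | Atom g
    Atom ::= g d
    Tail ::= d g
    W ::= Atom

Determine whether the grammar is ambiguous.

Ambiguous

Witness: g d g

Derivation 1: Stmt ⇒ g Tail ⇒ g d g
Derivation 2: Stmt ⇒ Atom g ⇒ g d g

Two distinct leftmost derivations for the same string.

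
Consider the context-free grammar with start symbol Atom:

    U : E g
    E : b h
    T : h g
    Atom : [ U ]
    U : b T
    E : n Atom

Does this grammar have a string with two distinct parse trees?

Witness: [ b h g ]

Derivation 1: Atom ⇒ [ U ] ⇒ [ E g ] ⇒ [ b h g ]
Derivation 2: Atom ⇒ [ U ] ⇒ [ b T ] ⇒ [ b h g ]

Two distinct leftmost derivations for the same string.

Ambiguous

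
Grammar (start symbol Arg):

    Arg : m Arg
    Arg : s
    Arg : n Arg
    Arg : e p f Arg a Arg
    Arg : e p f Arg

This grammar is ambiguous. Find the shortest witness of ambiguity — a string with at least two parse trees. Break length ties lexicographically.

e p f e p f s a s

length 1: no string has ≥2 trees
length 2: no string has ≥2 trees
length 3: no string has ≥2 trees
length 4: no string has ≥2 trees
length 5: no string has ≥2 trees
length 6: no string has ≥2 trees
length 7: no string has ≥2 trees
length 8: no string has ≥2 trees
length 9: e p f e p f s a s has 2 parse trees

Two derivations of e p f e p f s a s:
  Arg ⇒ e p f Arg a Arg ⇒ e p f e p f Arg a Arg ⇒ e p f e p f s a Arg ⇒ e p f e p f s a s
  Arg ⇒ e p f Arg ⇒ e p f e p f Arg a Arg ⇒ e p f e p f s a Arg ⇒ e p f e p f s a s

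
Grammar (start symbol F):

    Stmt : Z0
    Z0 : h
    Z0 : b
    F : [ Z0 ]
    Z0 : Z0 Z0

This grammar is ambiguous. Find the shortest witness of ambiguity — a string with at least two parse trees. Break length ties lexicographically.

[ b b b ]

length 3: no string has ≥2 trees
length 4: no string has ≥2 trees
length 5: [ b b b ] has 2 parse trees

Two derivations of [ b b b ]:
  F ⇒ [ Z0 ] ⇒ [ Z0 Z0 ] ⇒ [ b Z0 ] ⇒ [ b Z0 Z0 ] ⇒ [ b b Z0 ] ⇒ [ b b b ]
  F ⇒ [ Z0 ] ⇒ [ Z0 Z0 ] ⇒ [ Z0 Z0 Z0 ] ⇒ [ b Z0 Z0 ] ⇒ [ b b Z0 ] ⇒ [ b b b ]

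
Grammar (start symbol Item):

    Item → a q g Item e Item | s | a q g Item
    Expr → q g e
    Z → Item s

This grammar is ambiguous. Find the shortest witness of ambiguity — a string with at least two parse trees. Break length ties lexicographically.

length 1: no string has ≥2 trees
length 4: no string has ≥2 trees
length 6: no string has ≥2 trees
length 7: no string has ≥2 trees
length 9: a q g a q g s e s has 2 parse trees

Two derivations of a q g a q g s e s:
  Item ⇒ a q g Item e Item ⇒ a q g a q g Item e Item ⇒ a q g a q g s e Item ⇒ a q g a q g s e s
  Item ⇒ a q g Item ⇒ a q g a q g Item e Item ⇒ a q g a q g s e Item ⇒ a q g a q g s e s

a q g a q g s e s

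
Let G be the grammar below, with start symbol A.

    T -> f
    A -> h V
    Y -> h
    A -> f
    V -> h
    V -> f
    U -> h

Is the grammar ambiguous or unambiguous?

Only A, V are reachable from A; ignoring the rest: The reachable rules are right-linear with at most one rule per (nonterminal, next-terminal) pair. Each input token forces the next rule, so parsing is deterministic.

Unambiguous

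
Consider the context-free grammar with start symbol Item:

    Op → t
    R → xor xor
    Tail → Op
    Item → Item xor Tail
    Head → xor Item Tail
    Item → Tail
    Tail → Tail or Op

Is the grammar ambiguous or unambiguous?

(Head, R are unreachable from Item, so their rules don't affect L(Item).) This is a standard precedence ladder (Item over Tail over Op), with each level left-recursive on its own operator ('xor' at Item, 'or' at Tail). That structure is LR(1), hence unambiguous.

Unambiguous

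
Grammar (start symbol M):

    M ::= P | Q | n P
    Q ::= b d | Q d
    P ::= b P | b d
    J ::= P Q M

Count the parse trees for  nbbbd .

Parse trees for nbbbd:
  [M n [P b [P b [P b d]]]]

1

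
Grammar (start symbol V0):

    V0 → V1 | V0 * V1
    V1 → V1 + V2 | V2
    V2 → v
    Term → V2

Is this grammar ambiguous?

Only V0, V1, V2 are reachable from V0; ignoring the rest: This is a standard precedence ladder (V0 over V1 over V2), with each level left-recursive on its own operator ('*' at V0, '+' at V1). That structure is LR(1), hence unambiguous.

Unambiguous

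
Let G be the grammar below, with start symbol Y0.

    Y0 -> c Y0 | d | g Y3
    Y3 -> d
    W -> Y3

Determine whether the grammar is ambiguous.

Unambiguous

(W is unreachable from Y0, so its rules don't affect L(Y0).) Each reachable nonterminal has at most one production per leading terminal, and all productions are right-linear; the derivation is determined token-by-token.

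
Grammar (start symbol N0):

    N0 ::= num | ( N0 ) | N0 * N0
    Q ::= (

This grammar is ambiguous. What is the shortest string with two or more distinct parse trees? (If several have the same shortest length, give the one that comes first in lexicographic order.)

length 1: no string has ≥2 trees
length 3: no string has ≥2 trees
length 5: num * num * num has 2 parse trees

Two derivations of num * num * num:
  N0 ⇒ N0 * N0 ⇒ num * N0 ⇒ num * N0 * N0 ⇒ num * num * N0 ⇒ num * num * num
  N0 ⇒ N0 * N0 ⇒ N0 * N0 * N0 ⇒ num * N0 * N0 ⇒ num * num * N0 ⇒ num * num * num

num * num * num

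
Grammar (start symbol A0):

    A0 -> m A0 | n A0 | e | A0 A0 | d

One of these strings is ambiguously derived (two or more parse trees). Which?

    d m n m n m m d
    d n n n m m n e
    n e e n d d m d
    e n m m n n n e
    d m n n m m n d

d m n m n m m d: 1 tree
d n n n m m n e: 1 tree
n e e n d d m d: 66 trees
e n m m n n n e: 1 tree
d m n n m m n d: 1 tree

n e e n d d m d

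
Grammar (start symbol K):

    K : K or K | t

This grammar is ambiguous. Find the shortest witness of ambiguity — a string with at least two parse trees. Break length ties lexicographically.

t or t or t

length 1: no string has ≥2 trees
length 3: no string has ≥2 trees
length 5: t or t or t has 2 parse trees

Two derivations of t or t or t:
  K ⇒ K or K ⇒ K or K or K ⇒ t or K or K ⇒ t or t or K ⇒ t or t or t
  K ⇒ K or K ⇒ t or K ⇒ t or K or K ⇒ t or t or K ⇒ t or t or t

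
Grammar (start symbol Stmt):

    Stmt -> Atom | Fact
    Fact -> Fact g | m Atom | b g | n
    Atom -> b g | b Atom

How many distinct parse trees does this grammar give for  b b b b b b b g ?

1

Parse trees for b b b b b b b g:
  [Stmt [Atom b [Atom b [Atom b [Atom b [Atom b [Atom b [Atom b g]]]]]]]]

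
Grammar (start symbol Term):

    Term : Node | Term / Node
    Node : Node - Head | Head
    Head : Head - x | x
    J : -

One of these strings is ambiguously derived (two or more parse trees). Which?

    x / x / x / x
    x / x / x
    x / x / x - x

x / x / x / x: 1 tree
x / x / x: 1 tree
x / x / x - x: 2 trees

x / x / x - x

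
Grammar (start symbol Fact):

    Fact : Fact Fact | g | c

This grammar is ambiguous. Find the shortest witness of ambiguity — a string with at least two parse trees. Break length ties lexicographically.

c c c

length 1: no string has ≥2 trees
length 2: no string has ≥2 trees
length 3: c c c has 2 parse trees

Two derivations of c c c:
  Fact ⇒ Fact Fact ⇒ Fact Fact Fact ⇒ c Fact Fact ⇒ c c Fact ⇒ c c c
  Fact ⇒ Fact Fact ⇒ c Fact ⇒ c Fact Fact ⇒ c c Fact ⇒ c c c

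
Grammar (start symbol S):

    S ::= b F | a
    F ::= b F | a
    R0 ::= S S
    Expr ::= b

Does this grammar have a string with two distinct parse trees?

Unambiguous

(R0, Expr are unreachable from S, so their rules don't affect L(S).) The reachable rules are right-linear with at most one rule per (nonterminal, next-terminal) pair. Each input token forces the next rule, so parsing is deterministic.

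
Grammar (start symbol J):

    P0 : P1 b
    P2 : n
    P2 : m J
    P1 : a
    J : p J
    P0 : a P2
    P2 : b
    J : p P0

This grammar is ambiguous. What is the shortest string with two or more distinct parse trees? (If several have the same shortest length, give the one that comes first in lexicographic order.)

p a b

length 3: p a b has 2 parse trees

Two derivations of p a b:
  J ⇒ p P0 ⇒ p P1 b ⇒ p a b
  J ⇒ p P0 ⇒ p a P2 ⇒ p a b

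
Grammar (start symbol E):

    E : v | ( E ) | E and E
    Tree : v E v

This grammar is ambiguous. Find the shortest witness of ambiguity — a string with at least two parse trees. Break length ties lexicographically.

v and v and v

length 1: no string has ≥2 trees
length 3: no string has ≥2 trees
length 5: v and v and v has 2 parse trees

Two derivations of v and v and v:
  E ⇒ E and E ⇒ v and E ⇒ v and E and E ⇒ v and v and E ⇒ v and v and v
  E ⇒ E and E ⇒ E and E and E ⇒ v and E and E ⇒ v and v and E ⇒ v and v and v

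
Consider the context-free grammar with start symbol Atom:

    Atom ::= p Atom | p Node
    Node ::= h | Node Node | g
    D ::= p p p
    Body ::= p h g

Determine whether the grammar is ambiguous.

Witness: p g g g

Derivation 1: Atom ⇒ p Node ⇒ p Node Node ⇒ p Node Node Node ⇒ p g Node Node ⇒ p g g Node ⇒ p g g g
Derivation 2: Atom ⇒ p Node ⇒ p Node Node ⇒ p g Node ⇒ p g Node Node ⇒ p g g Node ⇒ p g g g

Two distinct leftmost derivations for the same string.

Ambiguous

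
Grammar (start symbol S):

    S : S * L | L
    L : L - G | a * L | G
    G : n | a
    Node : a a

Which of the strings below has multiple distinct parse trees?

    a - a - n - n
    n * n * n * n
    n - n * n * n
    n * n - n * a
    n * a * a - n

a - a - n - n: 1 tree
n * n * n * n: 1 tree
n - n * n * n: 1 tree
n * n - n * a: 1 tree
n * a * a - n: 3 trees

n * a * a - n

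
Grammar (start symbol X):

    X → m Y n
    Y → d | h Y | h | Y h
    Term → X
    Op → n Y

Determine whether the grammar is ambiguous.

Witness: m h h n

Derivation 1: X ⇒ m Y n ⇒ m h Y n ⇒ m h h n
Derivation 2: X ⇒ m Y n ⇒ m Y h n ⇒ m h h n

Two distinct leftmost derivations for the same string.

Ambiguous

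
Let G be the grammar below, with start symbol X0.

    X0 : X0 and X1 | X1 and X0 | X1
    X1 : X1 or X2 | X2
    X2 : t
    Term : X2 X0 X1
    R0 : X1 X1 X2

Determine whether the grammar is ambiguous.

Ambiguous

Witness: t and t

Derivation 1: X0 ⇒ X0 and X1 ⇒ X1 and X1 ⇒ X2 and X1 ⇒ t and X1 ⇒ t and X2 ⇒ t and t
Derivation 2: X0 ⇒ X1 and X0 ⇒ X2 and X0 ⇒ t and X0 ⇒ t and X1 ⇒ t and X2 ⇒ t and t

Two distinct leftmost derivations for the same string.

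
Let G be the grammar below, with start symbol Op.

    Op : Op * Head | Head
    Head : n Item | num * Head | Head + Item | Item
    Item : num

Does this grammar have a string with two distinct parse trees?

Ambiguous

Witness: num * num

Derivation 1: Op ⇒ Op * Head ⇒ Head * Head ⇒ Item * Head ⇒ num * Head ⇒ num * Item ⇒ num * num
Derivation 2: Op ⇒ Head ⇒ num * Head ⇒ num * Item ⇒ num * num

Two distinct leftmost derivations for the same string.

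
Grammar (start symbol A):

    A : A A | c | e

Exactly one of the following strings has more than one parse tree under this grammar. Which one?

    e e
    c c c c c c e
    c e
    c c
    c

c c c c c c e

e e: 1 tree
c c c c c c e: 132 trees
c e: 1 tree
c c: 1 tree
c: 1 tree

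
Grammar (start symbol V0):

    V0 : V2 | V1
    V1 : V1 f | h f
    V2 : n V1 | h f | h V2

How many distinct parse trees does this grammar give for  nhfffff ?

Parse trees for nhfffff:
  [V0 [V2 n [V1 [V1 [V1 [V1 [V1 h f] f] f] f] f]]]

1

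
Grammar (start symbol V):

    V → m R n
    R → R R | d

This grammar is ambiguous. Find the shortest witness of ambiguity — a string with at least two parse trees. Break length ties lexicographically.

m d d d n

length 3: no string has ≥2 trees
length 4: no string has ≥2 trees
length 5: m d d d n has 2 parse trees

Two derivations of m d d d n:
  V ⇒ m R n ⇒ m R R n ⇒ m R R R n ⇒ m d R R n ⇒ m d d R n ⇒ m d d d n
  V ⇒ m R n ⇒ m R R n ⇒ m d R n ⇒ m d R R n ⇒ m d d R n ⇒ m d d d n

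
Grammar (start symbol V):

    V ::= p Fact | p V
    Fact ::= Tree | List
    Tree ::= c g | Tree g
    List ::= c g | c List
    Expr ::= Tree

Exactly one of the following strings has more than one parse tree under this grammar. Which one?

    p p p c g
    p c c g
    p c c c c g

p p p c g: 2 trees
p c c g: 1 tree
p c c c c g: 1 tree

p p p c g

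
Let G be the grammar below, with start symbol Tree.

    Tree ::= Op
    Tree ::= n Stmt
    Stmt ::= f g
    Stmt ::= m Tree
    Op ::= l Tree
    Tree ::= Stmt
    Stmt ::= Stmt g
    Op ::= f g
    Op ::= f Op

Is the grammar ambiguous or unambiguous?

Witness: f g

Derivation 1: Tree ⇒ Op ⇒ f g
Derivation 2: Tree ⇒ Stmt ⇒ f g

Two distinct leftmost derivations for the same string.

Ambiguous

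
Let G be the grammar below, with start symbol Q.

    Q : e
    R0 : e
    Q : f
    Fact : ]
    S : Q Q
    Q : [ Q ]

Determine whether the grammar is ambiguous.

Unambiguous

Only Q is reachable from Q; ignoring the rest: L(Q) is { openⁿ atom closeⁿ : n ≥ 0 }. The bracket depth fixes n, and the derivation is forced at every step.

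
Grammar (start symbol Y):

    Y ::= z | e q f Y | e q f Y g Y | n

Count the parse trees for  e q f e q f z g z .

Parse trees for e q f e q f z g z:
  [Y e q f [Y e q f [Y z] g [Y z]]]
  [Y e q f [Y e q f [Y z]] g [Y z]]

2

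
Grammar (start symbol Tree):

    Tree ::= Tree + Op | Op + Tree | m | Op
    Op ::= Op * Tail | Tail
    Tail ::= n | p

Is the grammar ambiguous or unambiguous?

Ambiguous

Witness: n + n

Derivation 1: Tree ⇒ Tree + Op ⇒ Op + Op ⇒ Tail + Op ⇒ n + Op ⇒ n + Tail ⇒ n + n
Derivation 2: Tree ⇒ Op + Tree ⇒ Tail + Tree ⇒ n + Tree ⇒ n + Op ⇒ n + Tail ⇒ n + n

Two distinct leftmost derivations for the same string.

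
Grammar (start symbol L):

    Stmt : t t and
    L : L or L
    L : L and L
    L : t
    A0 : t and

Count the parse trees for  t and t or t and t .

Parse trees for t and t or t and t:
  [L [L [L t] and [L t]] or [L [L t] and [L t]]]
  [L [L t] and [L [L t] or [L [L t] and [L t]]]]
  [L [L t] and [L [L [L t] or [L t]] and [L t]]]
  [L [L [L [L t] and [L t]] or [L t]] and [L t]]
  [L [L [L t] and [L [L t] or [L t]]] and [L t]]

5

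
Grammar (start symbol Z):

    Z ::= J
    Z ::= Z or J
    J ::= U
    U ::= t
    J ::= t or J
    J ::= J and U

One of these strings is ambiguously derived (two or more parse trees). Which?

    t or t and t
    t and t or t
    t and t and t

t or t and t

t or t and t: 3 trees
t and t or t: 1 tree
t and t and t: 1 tree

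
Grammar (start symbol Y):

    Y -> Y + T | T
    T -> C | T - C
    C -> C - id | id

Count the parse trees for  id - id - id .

Parse trees for id - id - id:
  [Y [T [C [C [C id] - id] - id]]]
  [Y [T [T [C id]] - [C [C id] - id]]]
  [Y [T [T [C [C id] - id]] - [C id]]]
  [Y [T [T [T [C id]] - [C id]] - [C id]]]

4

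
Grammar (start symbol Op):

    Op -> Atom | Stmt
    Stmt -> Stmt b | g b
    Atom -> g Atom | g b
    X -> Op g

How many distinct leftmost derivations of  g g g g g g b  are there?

1

Parse trees for g g g g g g b:
  [Op [Atom g [Atom g [Atom g [Atom g [Atom g [Atom g b]]]]]]]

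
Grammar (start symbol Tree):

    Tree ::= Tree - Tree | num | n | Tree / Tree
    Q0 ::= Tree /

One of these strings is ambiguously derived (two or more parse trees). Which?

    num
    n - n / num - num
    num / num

n - n / num - num

num: 1 tree
n - n / num - num: 5 trees
num / num: 1 tree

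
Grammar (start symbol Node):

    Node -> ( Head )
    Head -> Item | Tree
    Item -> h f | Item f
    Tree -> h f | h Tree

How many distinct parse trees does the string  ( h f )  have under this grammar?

Parse trees for ( h f ):
  [Node ( [Head [Item h f]] )]
  [Node ( [Head [Tree h f]] )]

2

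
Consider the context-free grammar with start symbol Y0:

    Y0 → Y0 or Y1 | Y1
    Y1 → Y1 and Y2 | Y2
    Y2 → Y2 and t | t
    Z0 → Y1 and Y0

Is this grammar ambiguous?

Ambiguous

Witness: t and t

Derivation 1: Y0 ⇒ Y1 ⇒ Y1 and Y2 ⇒ Y2 and Y2 ⇒ t and Y2 ⇒ t and t
Derivation 2: Y0 ⇒ Y1 ⇒ Y2 ⇒ Y2 and t ⇒ t and t

Two distinct leftmost derivations for the same string.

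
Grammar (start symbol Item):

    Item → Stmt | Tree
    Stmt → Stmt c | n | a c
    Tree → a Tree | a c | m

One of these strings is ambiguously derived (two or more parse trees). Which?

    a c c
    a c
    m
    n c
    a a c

a c

a c c: 1 tree
a c: 2 trees
m: 1 tree
n c: 1 tree
a a c: 1 tree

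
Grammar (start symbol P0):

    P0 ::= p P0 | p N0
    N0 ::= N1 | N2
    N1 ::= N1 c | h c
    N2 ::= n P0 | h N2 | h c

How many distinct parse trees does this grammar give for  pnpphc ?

Parse trees for pnpphc:
  [P0 p [N0 [N2 n [P0 p [P0 p [N0 [N1 h c]]]]]]]
  [P0 p [N0 [N2 n [P0 p [P0 p [N0 [N2 h c]]]]]]]

2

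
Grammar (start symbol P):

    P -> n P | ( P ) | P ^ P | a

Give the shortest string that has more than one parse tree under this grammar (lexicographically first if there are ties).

n a ^ a

length 1: no string has ≥2 trees
length 2: no string has ≥2 trees
length 3: no string has ≥2 trees
length 4: n a ^ a has 2 parse trees

Two derivations of n a ^ a:
  P ⇒ n P ⇒ n P ^ P ⇒ n a ^ P ⇒ n a ^ a
  P ⇒ P ^ P ⇒ n P ^ P ⇒ n a ^ P ⇒ n a ^ a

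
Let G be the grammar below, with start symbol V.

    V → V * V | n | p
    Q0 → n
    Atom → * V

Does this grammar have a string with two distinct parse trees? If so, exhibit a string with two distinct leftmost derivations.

Witness: n * n * n

Derivation 1: V ⇒ V * V ⇒ V * V * V ⇒ n * V * V ⇒ n * n * V ⇒ n * n * n
Derivation 2: V ⇒ V * V ⇒ n * V ⇒ n * V * V ⇒ n * n * V ⇒ n * n * n

Two distinct leftmost derivations for the same string.

Ambiguous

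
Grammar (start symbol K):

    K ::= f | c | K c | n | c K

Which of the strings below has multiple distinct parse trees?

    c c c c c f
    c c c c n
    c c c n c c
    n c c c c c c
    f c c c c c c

c c c c c f: 1 tree
c c c c n: 1 tree
c c c n c c: 10 trees
n c c c c c c: 1 tree
f c c c c c c: 1 tree

c c c n c c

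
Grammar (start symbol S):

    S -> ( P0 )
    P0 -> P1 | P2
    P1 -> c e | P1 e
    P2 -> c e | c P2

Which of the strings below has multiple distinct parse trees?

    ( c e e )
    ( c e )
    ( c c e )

( c e e ): 1 tree
( c e ): 2 trees
( c c e ): 1 tree

( c e )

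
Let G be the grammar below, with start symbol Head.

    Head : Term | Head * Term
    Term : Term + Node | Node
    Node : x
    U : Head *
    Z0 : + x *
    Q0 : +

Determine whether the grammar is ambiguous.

Unambiguous

(U, Z0, Q0 are unreachable from Head, so their rules don't affect L(Head).) The grammar is stratified — Head handles '*' (left-recursive), Term handles '+', Node atoms. Each operator has a fixed associativity and precedence level, so every string has one parse.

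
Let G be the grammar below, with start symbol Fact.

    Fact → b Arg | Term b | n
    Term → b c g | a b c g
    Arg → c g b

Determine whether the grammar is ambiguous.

Ambiguous

Witness: b c g b

Derivation 1: Fact ⇒ b Arg ⇒ b c g b
Derivation 2: Fact ⇒ Term b ⇒ b c g b

Two distinct leftmost derivations for the same string.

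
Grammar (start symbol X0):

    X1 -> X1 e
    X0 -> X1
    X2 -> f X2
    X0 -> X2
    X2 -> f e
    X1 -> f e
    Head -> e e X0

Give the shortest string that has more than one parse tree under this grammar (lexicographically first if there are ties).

length 2: f e has 2 parse trees

Two derivations of f e:
  X0 ⇒ X1 ⇒ f e
  X0 ⇒ X2 ⇒ f e

f e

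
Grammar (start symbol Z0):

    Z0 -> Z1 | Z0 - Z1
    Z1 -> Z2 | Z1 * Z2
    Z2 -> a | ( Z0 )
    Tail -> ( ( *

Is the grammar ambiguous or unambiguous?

Only Z0, Z1, Z2 are reachable from Z0; ignoring the rest: The grammar is stratified — Z0 handles '-' (left-recursive), Z1 handles '*', Z2 atoms. Each operator has a fixed associativity and precedence level, so every string has one parse.

Unambiguous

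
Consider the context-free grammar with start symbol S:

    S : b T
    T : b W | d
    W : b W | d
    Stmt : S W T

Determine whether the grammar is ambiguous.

Unambiguous

(Stmt is unreachable from S, so its rules don't affect L(S).) The reachable rules are right-linear with at most one rule per (nonterminal, next-terminal) pair. Each input token forces the next rule, so parsing is deterministic.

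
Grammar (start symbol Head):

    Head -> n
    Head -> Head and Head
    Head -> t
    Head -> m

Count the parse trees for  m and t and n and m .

5

Parse trees for m and t and n and m:
  [Head [Head m] and [Head [Head t] and [Head [Head n] and [Head m]]]]
  [Head [Head m] and [Head [Head [Head t] and [Head n]] and [Head m]]]
  [Head [Head [Head m] and [Head t]] and [Head [Head n] and [Head m]]]
  [Head [Head [Head m] and [Head [Head t] and [Head n]]] and [Head m]]
  [Head [Head [Head [Head m] and [Head t]] and [Head n]] and [Head m]]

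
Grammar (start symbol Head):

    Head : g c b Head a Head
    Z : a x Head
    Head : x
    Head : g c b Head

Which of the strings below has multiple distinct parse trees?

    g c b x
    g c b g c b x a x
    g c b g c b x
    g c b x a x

g c b x: 1 tree
g c b g c b x a x: 2 trees
g c b g c b x: 1 tree
g c b x a x: 1 tree

g c b g c b x a x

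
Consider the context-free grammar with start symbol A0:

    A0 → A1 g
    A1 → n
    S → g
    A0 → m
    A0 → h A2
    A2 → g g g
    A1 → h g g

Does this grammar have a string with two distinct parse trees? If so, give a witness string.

Witness: h g g g

Derivation 1: A0 ⇒ A1 g ⇒ h g g g
Derivation 2: A0 ⇒ h A2 ⇒ h g g g

Two distinct leftmost derivations for the same string.

Ambiguous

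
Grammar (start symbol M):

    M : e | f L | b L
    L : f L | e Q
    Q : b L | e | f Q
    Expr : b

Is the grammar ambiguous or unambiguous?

Unambiguous

Only M, L, Q are reachable from M; ignoring the rest: The reachable rules are right-linear with at most one rule per (nonterminal, next-terminal) pair. Each input token forces the next rule, so parsing is deterministic.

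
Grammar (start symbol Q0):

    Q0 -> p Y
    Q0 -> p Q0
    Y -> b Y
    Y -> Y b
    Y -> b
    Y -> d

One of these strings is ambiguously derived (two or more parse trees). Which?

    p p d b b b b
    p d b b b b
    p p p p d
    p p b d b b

p p b d b b

p p d b b b b: 1 tree
p d b b b b: 1 tree
p p p p d: 1 tree
p p b d b b: 3 trees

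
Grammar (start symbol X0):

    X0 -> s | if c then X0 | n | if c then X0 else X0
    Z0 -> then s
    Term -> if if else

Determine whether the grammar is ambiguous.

Witness: if c then if c then n else n

Derivation 1: X0 ⇒ if c then X0 ⇒ if c then if c then X0 else X0 ⇒ if c then if c then n else X0 ⇒ if c then if c then n else n
Derivation 2: X0 ⇒ if c then X0 else X0 ⇒ if c then if c then X0 else X0 ⇒ if c then if c then n else X0 ⇒ if c then if c then n else n

Two distinct leftmost derivations for the same string.

Ambiguous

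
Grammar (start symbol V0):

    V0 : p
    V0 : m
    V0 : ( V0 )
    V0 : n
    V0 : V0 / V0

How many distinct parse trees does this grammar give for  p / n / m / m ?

Parse trees for p / n / m / m:
  [V0 [V0 p] / [V0 [V0 n] / [V0 [V0 m] / [V0 m]]]]
  [V0 [V0 p] / [V0 [V0 [V0 n] / [V0 m]] / [V0 m]]]
  [V0 [V0 [V0 p] / [V0 n]] / [V0 [V0 m] / [V0 m]]]
  [V0 [V0 [V0 p] / [V0 [V0 n] / [V0 m]]] / [V0 m]]
  [V0 [V0 [V0 [V0 p] / [V0 n]] / [V0 m]] / [V0 m]]

5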